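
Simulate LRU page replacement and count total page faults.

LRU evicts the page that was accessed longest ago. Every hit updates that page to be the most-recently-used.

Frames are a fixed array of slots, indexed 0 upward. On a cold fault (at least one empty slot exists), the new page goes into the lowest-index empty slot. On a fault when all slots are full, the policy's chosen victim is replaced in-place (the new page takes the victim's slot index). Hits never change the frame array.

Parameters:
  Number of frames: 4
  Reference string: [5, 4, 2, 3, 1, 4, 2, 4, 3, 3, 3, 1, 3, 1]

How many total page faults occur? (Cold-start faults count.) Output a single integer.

Answer: 5

Derivation:
Step 0: ref 5 → FAULT, frames=[5,-,-,-]
Step 1: ref 4 → FAULT, frames=[5,4,-,-]
Step 2: ref 2 → FAULT, frames=[5,4,2,-]
Step 3: ref 3 → FAULT, frames=[5,4,2,3]
Step 4: ref 1 → FAULT (evict 5), frames=[1,4,2,3]
Step 5: ref 4 → HIT, frames=[1,4,2,3]
Step 6: ref 2 → HIT, frames=[1,4,2,3]
Step 7: ref 4 → HIT, frames=[1,4,2,3]
Step 8: ref 3 → HIT, frames=[1,4,2,3]
Step 9: ref 3 → HIT, frames=[1,4,2,3]
Step 10: ref 3 → HIT, frames=[1,4,2,3]
Step 11: ref 1 → HIT, frames=[1,4,2,3]
Step 12: ref 3 → HIT, frames=[1,4,2,3]
Step 13: ref 1 → HIT, frames=[1,4,2,3]
Total faults: 5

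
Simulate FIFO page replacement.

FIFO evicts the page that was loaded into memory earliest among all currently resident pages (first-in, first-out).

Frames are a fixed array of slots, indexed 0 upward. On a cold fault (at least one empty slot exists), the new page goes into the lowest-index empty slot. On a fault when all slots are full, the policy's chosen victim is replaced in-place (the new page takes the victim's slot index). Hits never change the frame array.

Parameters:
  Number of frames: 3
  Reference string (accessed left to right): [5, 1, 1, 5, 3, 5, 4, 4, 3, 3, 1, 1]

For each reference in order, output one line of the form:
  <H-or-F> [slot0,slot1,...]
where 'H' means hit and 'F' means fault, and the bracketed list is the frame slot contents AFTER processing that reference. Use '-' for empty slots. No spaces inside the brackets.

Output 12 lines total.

F [5,-,-]
F [5,1,-]
H [5,1,-]
H [5,1,-]
F [5,1,3]
H [5,1,3]
F [4,1,3]
H [4,1,3]
H [4,1,3]
H [4,1,3]
H [4,1,3]
H [4,1,3]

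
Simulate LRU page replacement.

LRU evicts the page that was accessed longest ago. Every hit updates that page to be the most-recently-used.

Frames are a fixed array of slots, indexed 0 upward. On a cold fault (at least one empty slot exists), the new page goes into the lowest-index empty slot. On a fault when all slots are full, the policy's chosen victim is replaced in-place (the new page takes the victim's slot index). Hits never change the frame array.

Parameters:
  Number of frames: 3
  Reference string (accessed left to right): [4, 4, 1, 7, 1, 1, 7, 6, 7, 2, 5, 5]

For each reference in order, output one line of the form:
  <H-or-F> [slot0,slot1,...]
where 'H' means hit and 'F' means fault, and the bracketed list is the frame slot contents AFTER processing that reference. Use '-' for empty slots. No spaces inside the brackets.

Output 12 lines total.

F [4,-,-]
H [4,-,-]
F [4,1,-]
F [4,1,7]
H [4,1,7]
H [4,1,7]
H [4,1,7]
F [6,1,7]
H [6,1,7]
F [6,2,7]
F [5,2,7]
H [5,2,7]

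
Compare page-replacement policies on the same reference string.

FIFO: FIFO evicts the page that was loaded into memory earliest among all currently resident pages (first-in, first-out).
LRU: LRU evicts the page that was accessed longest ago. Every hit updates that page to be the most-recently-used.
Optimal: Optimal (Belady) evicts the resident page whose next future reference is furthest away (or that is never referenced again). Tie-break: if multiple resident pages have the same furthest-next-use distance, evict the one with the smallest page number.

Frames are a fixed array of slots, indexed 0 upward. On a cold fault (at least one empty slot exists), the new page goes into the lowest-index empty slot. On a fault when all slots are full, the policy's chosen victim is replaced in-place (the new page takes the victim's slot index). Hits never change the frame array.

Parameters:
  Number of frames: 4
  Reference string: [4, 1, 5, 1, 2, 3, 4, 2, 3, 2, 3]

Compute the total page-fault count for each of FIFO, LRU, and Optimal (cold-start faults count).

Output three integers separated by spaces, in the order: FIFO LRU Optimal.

Answer: 6 6 5

Derivation:
--- FIFO ---
  step 0: ref 4 -> FAULT, frames=[4,-,-,-] (faults so far: 1)
  step 1: ref 1 -> FAULT, frames=[4,1,-,-] (faults so far: 2)
  step 2: ref 5 -> FAULT, frames=[4,1,5,-] (faults so far: 3)
  step 3: ref 1 -> HIT, frames=[4,1,5,-] (faults so far: 3)
  step 4: ref 2 -> FAULT, frames=[4,1,5,2] (faults so far: 4)
  step 5: ref 3 -> FAULT, evict 4, frames=[3,1,5,2] (faults so far: 5)
  step 6: ref 4 -> FAULT, evict 1, frames=[3,4,5,2] (faults so far: 6)
  step 7: ref 2 -> HIT, frames=[3,4,5,2] (faults so far: 6)
  step 8: ref 3 -> HIT, frames=[3,4,5,2] (faults so far: 6)
  step 9: ref 2 -> HIT, frames=[3,4,5,2] (faults so far: 6)
  step 10: ref 3 -> HIT, frames=[3,4,5,2] (faults so far: 6)
  FIFO total faults: 6
--- LRU ---
  step 0: ref 4 -> FAULT, frames=[4,-,-,-] (faults so far: 1)
  step 1: ref 1 -> FAULT, frames=[4,1,-,-] (faults so far: 2)
  step 2: ref 5 -> FAULT, frames=[4,1,5,-] (faults so far: 3)
  step 3: ref 1 -> HIT, frames=[4,1,5,-] (faults so far: 3)
  step 4: ref 2 -> FAULT, frames=[4,1,5,2] (faults so far: 4)
  step 5: ref 3 -> FAULT, evict 4, frames=[3,1,5,2] (faults so far: 5)
  step 6: ref 4 -> FAULT, evict 5, frames=[3,1,4,2] (faults so far: 6)
  step 7: ref 2 -> HIT, frames=[3,1,4,2] (faults so far: 6)
  step 8: ref 3 -> HIT, frames=[3,1,4,2] (faults so far: 6)
  step 9: ref 2 -> HIT, frames=[3,1,4,2] (faults so far: 6)
  step 10: ref 3 -> HIT, frames=[3,1,4,2] (faults so far: 6)
  LRU total faults: 6
--- Optimal ---
  step 0: ref 4 -> FAULT, frames=[4,-,-,-] (faults so far: 1)
  step 1: ref 1 -> FAULT, frames=[4,1,-,-] (faults so far: 2)
  step 2: ref 5 -> FAULT, frames=[4,1,5,-] (faults so far: 3)
  step 3: ref 1 -> HIT, frames=[4,1,5,-] (faults so far: 3)
  step 4: ref 2 -> FAULT, frames=[4,1,5,2] (faults so far: 4)
  step 5: ref 3 -> FAULT, evict 1, frames=[4,3,5,2] (faults so far: 5)
  step 6: ref 4 -> HIT, frames=[4,3,5,2] (faults so far: 5)
  step 7: ref 2 -> HIT, frames=[4,3,5,2] (faults so far: 5)
  step 8: ref 3 -> HIT, frames=[4,3,5,2] (faults so far: 5)
  step 9: ref 2 -> HIT, frames=[4,3,5,2] (faults so far: 5)
  step 10: ref 3 -> HIT, frames=[4,3,5,2] (faults so far: 5)
  Optimal total faults: 5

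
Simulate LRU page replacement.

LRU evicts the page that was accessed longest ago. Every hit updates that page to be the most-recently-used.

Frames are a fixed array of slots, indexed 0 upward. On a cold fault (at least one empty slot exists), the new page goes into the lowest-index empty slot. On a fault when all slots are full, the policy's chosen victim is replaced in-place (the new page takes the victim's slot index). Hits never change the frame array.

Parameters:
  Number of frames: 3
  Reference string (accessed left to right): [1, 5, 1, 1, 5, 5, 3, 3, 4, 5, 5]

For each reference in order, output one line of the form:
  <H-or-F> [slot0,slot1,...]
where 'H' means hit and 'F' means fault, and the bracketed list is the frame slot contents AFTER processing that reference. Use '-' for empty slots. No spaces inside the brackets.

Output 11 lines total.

F [1,-,-]
F [1,5,-]
H [1,5,-]
H [1,5,-]
H [1,5,-]
H [1,5,-]
F [1,5,3]
H [1,5,3]
F [4,5,3]
H [4,5,3]
H [4,5,3]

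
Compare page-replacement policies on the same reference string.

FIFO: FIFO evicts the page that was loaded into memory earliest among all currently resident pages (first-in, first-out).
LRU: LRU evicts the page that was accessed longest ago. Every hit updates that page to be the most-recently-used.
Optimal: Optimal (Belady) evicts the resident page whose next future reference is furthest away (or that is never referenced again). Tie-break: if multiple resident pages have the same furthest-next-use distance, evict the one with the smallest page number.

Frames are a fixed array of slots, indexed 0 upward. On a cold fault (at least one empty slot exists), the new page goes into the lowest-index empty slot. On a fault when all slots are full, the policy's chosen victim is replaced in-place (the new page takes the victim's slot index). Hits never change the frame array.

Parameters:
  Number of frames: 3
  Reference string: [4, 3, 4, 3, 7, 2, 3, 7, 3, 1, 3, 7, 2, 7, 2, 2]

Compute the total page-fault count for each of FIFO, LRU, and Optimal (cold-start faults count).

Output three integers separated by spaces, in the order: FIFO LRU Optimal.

Answer: 8 6 6

Derivation:
--- FIFO ---
  step 0: ref 4 -> FAULT, frames=[4,-,-] (faults so far: 1)
  step 1: ref 3 -> FAULT, frames=[4,3,-] (faults so far: 2)
  step 2: ref 4 -> HIT, frames=[4,3,-] (faults so far: 2)
  step 3: ref 3 -> HIT, frames=[4,3,-] (faults so far: 2)
  step 4: ref 7 -> FAULT, frames=[4,3,7] (faults so far: 3)
  step 5: ref 2 -> FAULT, evict 4, frames=[2,3,7] (faults so far: 4)
  step 6: ref 3 -> HIT, frames=[2,3,7] (faults so far: 4)
  step 7: ref 7 -> HIT, frames=[2,3,7] (faults so far: 4)
  step 8: ref 3 -> HIT, frames=[2,3,7] (faults so far: 4)
  step 9: ref 1 -> FAULT, evict 3, frames=[2,1,7] (faults so far: 5)
  step 10: ref 3 -> FAULT, evict 7, frames=[2,1,3] (faults so far: 6)
  step 11: ref 7 -> FAULT, evict 2, frames=[7,1,3] (faults so far: 7)
  step 12: ref 2 -> FAULT, evict 1, frames=[7,2,3] (faults so far: 8)
  step 13: ref 7 -> HIT, frames=[7,2,3] (faults so far: 8)
  step 14: ref 2 -> HIT, frames=[7,2,3] (faults so far: 8)
  step 15: ref 2 -> HIT, frames=[7,2,3] (faults so far: 8)
  FIFO total faults: 8
--- LRU ---
  step 0: ref 4 -> FAULT, frames=[4,-,-] (faults so far: 1)
  step 1: ref 3 -> FAULT, frames=[4,3,-] (faults so far: 2)
  step 2: ref 4 -> HIT, frames=[4,3,-] (faults so far: 2)
  step 3: ref 3 -> HIT, frames=[4,3,-] (faults so far: 2)
  step 4: ref 7 -> FAULT, frames=[4,3,7] (faults so far: 3)
  step 5: ref 2 -> FAULT, evict 4, frames=[2,3,7] (faults so far: 4)
  step 6: ref 3 -> HIT, frames=[2,3,7] (faults so far: 4)
  step 7: ref 7 -> HIT, frames=[2,3,7] (faults so far: 4)
  step 8: ref 3 -> HIT, frames=[2,3,7] (faults so far: 4)
  step 9: ref 1 -> FAULT, evict 2, frames=[1,3,7] (faults so far: 5)
  step 10: ref 3 -> HIT, frames=[1,3,7] (faults so far: 5)
  step 11: ref 7 -> HIT, frames=[1,3,7] (faults so far: 5)
  step 12: ref 2 -> FAULT, evict 1, frames=[2,3,7] (faults so far: 6)
  step 13: ref 7 -> HIT, frames=[2,3,7] (faults so far: 6)
  step 14: ref 2 -> HIT, frames=[2,3,7] (faults so far: 6)
  step 15: ref 2 -> HIT, frames=[2,3,7] (faults so far: 6)
  LRU total faults: 6
--- Optimal ---
  step 0: ref 4 -> FAULT, frames=[4,-,-] (faults so far: 1)
  step 1: ref 3 -> FAULT, frames=[4,3,-] (faults so far: 2)
  step 2: ref 4 -> HIT, frames=[4,3,-] (faults so far: 2)
  step 3: ref 3 -> HIT, frames=[4,3,-] (faults so far: 2)
  step 4: ref 7 -> FAULT, frames=[4,3,7] (faults so far: 3)
  step 5: ref 2 -> FAULT, evict 4, frames=[2,3,7] (faults so far: 4)
  step 6: ref 3 -> HIT, frames=[2,3,7] (faults so far: 4)
  step 7: ref 7 -> HIT, frames=[2,3,7] (faults so far: 4)
  step 8: ref 3 -> HIT, frames=[2,3,7] (faults so far: 4)
  step 9: ref 1 -> FAULT, evict 2, frames=[1,3,7] (faults so far: 5)
  step 10: ref 3 -> HIT, frames=[1,3,7] (faults so far: 5)
  step 11: ref 7 -> HIT, frames=[1,3,7] (faults so far: 5)
  step 12: ref 2 -> FAULT, evict 1, frames=[2,3,7] (faults so far: 6)
  step 13: ref 7 -> HIT, frames=[2,3,7] (faults so far: 6)
  step 14: ref 2 -> HIT, frames=[2,3,7] (faults so far: 6)
  step 15: ref 2 -> HIT, frames=[2,3,7] (faults so far: 6)
  Optimal total faults: 6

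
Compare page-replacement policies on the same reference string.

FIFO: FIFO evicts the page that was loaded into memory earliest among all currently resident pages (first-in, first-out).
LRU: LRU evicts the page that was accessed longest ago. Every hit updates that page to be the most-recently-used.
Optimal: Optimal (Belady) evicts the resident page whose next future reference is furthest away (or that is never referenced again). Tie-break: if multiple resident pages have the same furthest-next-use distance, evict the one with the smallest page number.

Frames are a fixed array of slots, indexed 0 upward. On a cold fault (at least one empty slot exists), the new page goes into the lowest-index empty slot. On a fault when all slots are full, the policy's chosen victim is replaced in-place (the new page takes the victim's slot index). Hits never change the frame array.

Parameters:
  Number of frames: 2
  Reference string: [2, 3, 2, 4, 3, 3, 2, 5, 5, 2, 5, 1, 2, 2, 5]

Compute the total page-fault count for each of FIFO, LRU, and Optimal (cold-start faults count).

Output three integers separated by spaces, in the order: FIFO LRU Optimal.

Answer: 8 9 7

Derivation:
--- FIFO ---
  step 0: ref 2 -> FAULT, frames=[2,-] (faults so far: 1)
  step 1: ref 3 -> FAULT, frames=[2,3] (faults so far: 2)
  step 2: ref 2 -> HIT, frames=[2,3] (faults so far: 2)
  step 3: ref 4 -> FAULT, evict 2, frames=[4,3] (faults so far: 3)
  step 4: ref 3 -> HIT, frames=[4,3] (faults so far: 3)
  step 5: ref 3 -> HIT, frames=[4,3] (faults so far: 3)
  step 6: ref 2 -> FAULT, evict 3, frames=[4,2] (faults so far: 4)
  step 7: ref 5 -> FAULT, evict 4, frames=[5,2] (faults so far: 5)
  step 8: ref 5 -> HIT, frames=[5,2] (faults so far: 5)
  step 9: ref 2 -> HIT, frames=[5,2] (faults so far: 5)
  step 10: ref 5 -> HIT, frames=[5,2] (faults so far: 5)
  step 11: ref 1 -> FAULT, evict 2, frames=[5,1] (faults so far: 6)
  step 12: ref 2 -> FAULT, evict 5, frames=[2,1] (faults so far: 7)
  step 13: ref 2 -> HIT, frames=[2,1] (faults so far: 7)
  step 14: ref 5 -> FAULT, evict 1, frames=[2,5] (faults so far: 8)
  FIFO total faults: 8
--- LRU ---
  step 0: ref 2 -> FAULT, frames=[2,-] (faults so far: 1)
  step 1: ref 3 -> FAULT, frames=[2,3] (faults so far: 2)
  step 2: ref 2 -> HIT, frames=[2,3] (faults so far: 2)
  step 3: ref 4 -> FAULT, evict 3, frames=[2,4] (faults so far: 3)
  step 4: ref 3 -> FAULT, evict 2, frames=[3,4] (faults so far: 4)
  step 5: ref 3 -> HIT, frames=[3,4] (faults so far: 4)
  step 6: ref 2 -> FAULT, evict 4, frames=[3,2] (faults so far: 5)
  step 7: ref 5 -> FAULT, evict 3, frames=[5,2] (faults so far: 6)
  step 8: ref 5 -> HIT, frames=[5,2] (faults so far: 6)
  step 9: ref 2 -> HIT, frames=[5,2] (faults so far: 6)
  step 10: ref 5 -> HIT, frames=[5,2] (faults so far: 6)
  step 11: ref 1 -> FAULT, evict 2, frames=[5,1] (faults so far: 7)
  step 12: ref 2 -> FAULT, evict 5, frames=[2,1] (faults so far: 8)
  step 13: ref 2 -> HIT, frames=[2,1] (faults so far: 8)
  step 14: ref 5 -> FAULT, evict 1, frames=[2,5] (faults so far: 9)
  LRU total faults: 9
--- Optimal ---
  step 0: ref 2 -> FAULT, frames=[2,-] (faults so far: 1)
  step 1: ref 3 -> FAULT, frames=[2,3] (faults so far: 2)
  step 2: ref 2 -> HIT, frames=[2,3] (faults so far: 2)
  step 3: ref 4 -> FAULT, evict 2, frames=[4,3] (faults so far: 3)
  step 4: ref 3 -> HIT, frames=[4,3] (faults so far: 3)
  step 5: ref 3 -> HIT, frames=[4,3] (faults so far: 3)
  step 6: ref 2 -> FAULT, evict 3, frames=[4,2] (faults so far: 4)
  step 7: ref 5 -> FAULT, evict 4, frames=[5,2] (faults so far: 5)
  step 8: ref 5 -> HIT, frames=[5,2] (faults so far: 5)
  step 9: ref 2 -> HIT, frames=[5,2] (faults so far: 5)
  step 10: ref 5 -> HIT, frames=[5,2] (faults so far: 5)
  step 11: ref 1 -> FAULT, evict 5, frames=[1,2] (faults so far: 6)
  step 12: ref 2 -> HIT, frames=[1,2] (faults so far: 6)
  step 13: ref 2 -> HIT, frames=[1,2] (faults so far: 6)
  step 14: ref 5 -> FAULT, evict 1, frames=[5,2] (faults so far: 7)
  Optimal total faults: 7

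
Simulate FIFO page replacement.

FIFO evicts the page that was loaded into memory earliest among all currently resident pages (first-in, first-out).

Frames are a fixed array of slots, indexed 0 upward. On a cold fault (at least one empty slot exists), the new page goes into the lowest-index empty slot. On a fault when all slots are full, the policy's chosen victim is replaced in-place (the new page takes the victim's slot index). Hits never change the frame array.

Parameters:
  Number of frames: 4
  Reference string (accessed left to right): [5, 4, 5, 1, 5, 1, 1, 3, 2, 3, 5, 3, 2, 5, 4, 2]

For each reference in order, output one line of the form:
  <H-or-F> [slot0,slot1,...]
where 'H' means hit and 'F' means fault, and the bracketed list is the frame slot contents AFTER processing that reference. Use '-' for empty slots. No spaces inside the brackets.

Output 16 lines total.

F [5,-,-,-]
F [5,4,-,-]
H [5,4,-,-]
F [5,4,1,-]
H [5,4,1,-]
H [5,4,1,-]
H [5,4,1,-]
F [5,4,1,3]
F [2,4,1,3]
H [2,4,1,3]
F [2,5,1,3]
H [2,5,1,3]
H [2,5,1,3]
H [2,5,1,3]
F [2,5,4,3]
H [2,5,4,3]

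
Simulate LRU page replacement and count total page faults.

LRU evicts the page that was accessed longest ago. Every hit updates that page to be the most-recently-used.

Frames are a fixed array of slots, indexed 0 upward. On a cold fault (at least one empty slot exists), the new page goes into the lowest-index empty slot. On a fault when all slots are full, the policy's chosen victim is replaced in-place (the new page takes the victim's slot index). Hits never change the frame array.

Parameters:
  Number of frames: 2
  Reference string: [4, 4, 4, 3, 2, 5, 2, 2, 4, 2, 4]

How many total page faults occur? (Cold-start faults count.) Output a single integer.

Answer: 5

Derivation:
Step 0: ref 4 → FAULT, frames=[4,-]
Step 1: ref 4 → HIT, frames=[4,-]
Step 2: ref 4 → HIT, frames=[4,-]
Step 3: ref 3 → FAULT, frames=[4,3]
Step 4: ref 2 → FAULT (evict 4), frames=[2,3]
Step 5: ref 5 → FAULT (evict 3), frames=[2,5]
Step 6: ref 2 → HIT, frames=[2,5]
Step 7: ref 2 → HIT, frames=[2,5]
Step 8: ref 4 → FAULT (evict 5), frames=[2,4]
Step 9: ref 2 → HIT, frames=[2,4]
Step 10: ref 4 → HIT, frames=[2,4]
Total faults: 5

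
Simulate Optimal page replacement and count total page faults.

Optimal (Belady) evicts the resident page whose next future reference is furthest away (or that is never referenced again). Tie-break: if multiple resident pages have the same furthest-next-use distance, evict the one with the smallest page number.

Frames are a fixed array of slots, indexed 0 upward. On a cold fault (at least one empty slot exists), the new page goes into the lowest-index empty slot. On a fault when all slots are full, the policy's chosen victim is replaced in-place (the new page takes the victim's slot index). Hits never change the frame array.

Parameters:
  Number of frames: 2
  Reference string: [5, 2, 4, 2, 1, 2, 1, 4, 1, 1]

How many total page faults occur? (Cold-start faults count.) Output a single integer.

Answer: 5

Derivation:
Step 0: ref 5 → FAULT, frames=[5,-]
Step 1: ref 2 → FAULT, frames=[5,2]
Step 2: ref 4 → FAULT (evict 5), frames=[4,2]
Step 3: ref 2 → HIT, frames=[4,2]
Step 4: ref 1 → FAULT (evict 4), frames=[1,2]
Step 5: ref 2 → HIT, frames=[1,2]
Step 6: ref 1 → HIT, frames=[1,2]
Step 7: ref 4 → FAULT (evict 2), frames=[1,4]
Step 8: ref 1 → HIT, frames=[1,4]
Step 9: ref 1 → HIT, frames=[1,4]
Total faults: 5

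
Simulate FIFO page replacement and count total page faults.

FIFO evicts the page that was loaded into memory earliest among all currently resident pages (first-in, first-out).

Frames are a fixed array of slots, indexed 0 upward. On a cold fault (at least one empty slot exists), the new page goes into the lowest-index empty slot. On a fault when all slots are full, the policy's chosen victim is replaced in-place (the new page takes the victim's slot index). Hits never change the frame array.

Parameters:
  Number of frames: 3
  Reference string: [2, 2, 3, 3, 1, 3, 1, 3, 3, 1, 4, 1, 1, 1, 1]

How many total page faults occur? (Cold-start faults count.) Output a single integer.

Step 0: ref 2 → FAULT, frames=[2,-,-]
Step 1: ref 2 → HIT, frames=[2,-,-]
Step 2: ref 3 → FAULT, frames=[2,3,-]
Step 3: ref 3 → HIT, frames=[2,3,-]
Step 4: ref 1 → FAULT, frames=[2,3,1]
Step 5: ref 3 → HIT, frames=[2,3,1]
Step 6: ref 1 → HIT, frames=[2,3,1]
Step 7: ref 3 → HIT, frames=[2,3,1]
Step 8: ref 3 → HIT, frames=[2,3,1]
Step 9: ref 1 → HIT, frames=[2,3,1]
Step 10: ref 4 → FAULT (evict 2), frames=[4,3,1]
Step 11: ref 1 → HIT, frames=[4,3,1]
Step 12: ref 1 → HIT, frames=[4,3,1]
Step 13: ref 1 → HIT, frames=[4,3,1]
Step 14: ref 1 → HIT, frames=[4,3,1]
Total faults: 4

Answer: 4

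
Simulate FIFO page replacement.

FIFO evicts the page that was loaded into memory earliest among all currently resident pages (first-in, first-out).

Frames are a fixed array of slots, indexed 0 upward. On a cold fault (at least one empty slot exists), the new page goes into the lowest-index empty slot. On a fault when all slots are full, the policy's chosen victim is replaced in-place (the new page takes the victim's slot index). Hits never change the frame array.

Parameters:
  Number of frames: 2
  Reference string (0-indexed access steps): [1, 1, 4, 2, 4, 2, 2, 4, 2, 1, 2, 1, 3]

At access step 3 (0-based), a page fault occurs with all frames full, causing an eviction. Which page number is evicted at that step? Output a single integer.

Answer: 1

Derivation:
Step 0: ref 1 -> FAULT, frames=[1,-]
Step 1: ref 1 -> HIT, frames=[1,-]
Step 2: ref 4 -> FAULT, frames=[1,4]
Step 3: ref 2 -> FAULT, evict 1, frames=[2,4]
At step 3: evicted page 1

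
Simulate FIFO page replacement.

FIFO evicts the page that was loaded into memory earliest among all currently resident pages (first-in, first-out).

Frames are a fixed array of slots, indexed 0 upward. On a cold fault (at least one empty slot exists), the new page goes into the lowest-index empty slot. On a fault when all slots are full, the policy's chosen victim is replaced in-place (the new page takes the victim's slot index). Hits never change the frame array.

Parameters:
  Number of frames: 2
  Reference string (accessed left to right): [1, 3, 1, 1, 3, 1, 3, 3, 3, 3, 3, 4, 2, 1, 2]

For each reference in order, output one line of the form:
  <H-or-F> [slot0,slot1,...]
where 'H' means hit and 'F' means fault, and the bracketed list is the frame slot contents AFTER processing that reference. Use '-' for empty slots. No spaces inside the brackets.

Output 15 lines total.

F [1,-]
F [1,3]
H [1,3]
H [1,3]
H [1,3]
H [1,3]
H [1,3]
H [1,3]
H [1,3]
H [1,3]
H [1,3]
F [4,3]
F [4,2]
F [1,2]
H [1,2]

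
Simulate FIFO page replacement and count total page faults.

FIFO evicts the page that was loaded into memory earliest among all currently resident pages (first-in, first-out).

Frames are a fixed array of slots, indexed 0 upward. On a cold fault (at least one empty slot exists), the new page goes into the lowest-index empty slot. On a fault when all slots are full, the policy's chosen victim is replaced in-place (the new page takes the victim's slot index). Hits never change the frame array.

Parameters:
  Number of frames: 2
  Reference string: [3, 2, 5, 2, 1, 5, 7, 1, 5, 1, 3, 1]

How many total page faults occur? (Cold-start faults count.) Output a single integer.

Answer: 8

Derivation:
Step 0: ref 3 → FAULT, frames=[3,-]
Step 1: ref 2 → FAULT, frames=[3,2]
Step 2: ref 5 → FAULT (evict 3), frames=[5,2]
Step 3: ref 2 → HIT, frames=[5,2]
Step 4: ref 1 → FAULT (evict 2), frames=[5,1]
Step 5: ref 5 → HIT, frames=[5,1]
Step 6: ref 7 → FAULT (evict 5), frames=[7,1]
Step 7: ref 1 → HIT, frames=[7,1]
Step 8: ref 5 → FAULT (evict 1), frames=[7,5]
Step 9: ref 1 → FAULT (evict 7), frames=[1,5]
Step 10: ref 3 → FAULT (evict 5), frames=[1,3]
Step 11: ref 1 → HIT, frames=[1,3]
Total faults: 8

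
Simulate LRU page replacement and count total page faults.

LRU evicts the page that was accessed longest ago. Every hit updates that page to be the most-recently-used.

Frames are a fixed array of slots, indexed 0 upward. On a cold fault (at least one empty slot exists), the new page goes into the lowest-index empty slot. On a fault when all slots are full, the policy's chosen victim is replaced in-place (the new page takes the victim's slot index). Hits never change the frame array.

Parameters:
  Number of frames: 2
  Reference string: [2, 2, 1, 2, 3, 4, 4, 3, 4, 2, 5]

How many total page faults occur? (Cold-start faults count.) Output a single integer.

Answer: 6

Derivation:
Step 0: ref 2 → FAULT, frames=[2,-]
Step 1: ref 2 → HIT, frames=[2,-]
Step 2: ref 1 → FAULT, frames=[2,1]
Step 3: ref 2 → HIT, frames=[2,1]
Step 4: ref 3 → FAULT (evict 1), frames=[2,3]
Step 5: ref 4 → FAULT (evict 2), frames=[4,3]
Step 6: ref 4 → HIT, frames=[4,3]
Step 7: ref 3 → HIT, frames=[4,3]
Step 8: ref 4 → HIT, frames=[4,3]
Step 9: ref 2 → FAULT (evict 3), frames=[4,2]
Step 10: ref 5 → FAULT (evict 4), frames=[5,2]
Total faults: 6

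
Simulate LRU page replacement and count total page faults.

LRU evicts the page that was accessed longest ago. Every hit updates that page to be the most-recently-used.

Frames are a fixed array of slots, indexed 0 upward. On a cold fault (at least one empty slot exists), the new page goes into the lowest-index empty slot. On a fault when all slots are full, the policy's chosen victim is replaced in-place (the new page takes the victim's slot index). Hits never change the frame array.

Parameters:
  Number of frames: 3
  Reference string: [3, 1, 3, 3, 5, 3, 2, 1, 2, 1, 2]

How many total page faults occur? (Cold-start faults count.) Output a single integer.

Answer: 5

Derivation:
Step 0: ref 3 → FAULT, frames=[3,-,-]
Step 1: ref 1 → FAULT, frames=[3,1,-]
Step 2: ref 3 → HIT, frames=[3,1,-]
Step 3: ref 3 → HIT, frames=[3,1,-]
Step 4: ref 5 → FAULT, frames=[3,1,5]
Step 5: ref 3 → HIT, frames=[3,1,5]
Step 6: ref 2 → FAULT (evict 1), frames=[3,2,5]
Step 7: ref 1 → FAULT (evict 5), frames=[3,2,1]
Step 8: ref 2 → HIT, frames=[3,2,1]
Step 9: ref 1 → HIT, frames=[3,2,1]
Step 10: ref 2 → HIT, frames=[3,2,1]
Total faults: 5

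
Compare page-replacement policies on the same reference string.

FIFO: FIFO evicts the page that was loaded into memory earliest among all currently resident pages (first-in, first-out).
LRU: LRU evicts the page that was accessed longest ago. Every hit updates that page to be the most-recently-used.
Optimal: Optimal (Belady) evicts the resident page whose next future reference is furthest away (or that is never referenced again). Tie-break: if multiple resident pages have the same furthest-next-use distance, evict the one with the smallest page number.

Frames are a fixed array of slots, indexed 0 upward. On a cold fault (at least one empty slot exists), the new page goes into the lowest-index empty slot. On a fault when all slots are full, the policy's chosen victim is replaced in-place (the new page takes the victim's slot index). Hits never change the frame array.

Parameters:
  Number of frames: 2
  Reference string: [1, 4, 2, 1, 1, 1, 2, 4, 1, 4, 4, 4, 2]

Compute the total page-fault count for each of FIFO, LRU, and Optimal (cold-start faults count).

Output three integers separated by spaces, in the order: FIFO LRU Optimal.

--- FIFO ---
  step 0: ref 1 -> FAULT, frames=[1,-] (faults so far: 1)
  step 1: ref 4 -> FAULT, frames=[1,4] (faults so far: 2)
  step 2: ref 2 -> FAULT, evict 1, frames=[2,4] (faults so far: 3)
  step 3: ref 1 -> FAULT, evict 4, frames=[2,1] (faults so far: 4)
  step 4: ref 1 -> HIT, frames=[2,1] (faults so far: 4)
  step 5: ref 1 -> HIT, frames=[2,1] (faults so far: 4)
  step 6: ref 2 -> HIT, frames=[2,1] (faults so far: 4)
  step 7: ref 4 -> FAULT, evict 2, frames=[4,1] (faults so far: 5)
  step 8: ref 1 -> HIT, frames=[4,1] (faults so far: 5)
  step 9: ref 4 -> HIT, frames=[4,1] (faults so far: 5)
  step 10: ref 4 -> HIT, frames=[4,1] (faults so far: 5)
  step 11: ref 4 -> HIT, frames=[4,1] (faults so far: 5)
  step 12: ref 2 -> FAULT, evict 1, frames=[4,2] (faults so far: 6)
  FIFO total faults: 6
--- LRU ---
  step 0: ref 1 -> FAULT, frames=[1,-] (faults so far: 1)
  step 1: ref 4 -> FAULT, frames=[1,4] (faults so far: 2)
  step 2: ref 2 -> FAULT, evict 1, frames=[2,4] (faults so far: 3)
  step 3: ref 1 -> FAULT, evict 4, frames=[2,1] (faults so far: 4)
  step 4: ref 1 -> HIT, frames=[2,1] (faults so far: 4)
  step 5: ref 1 -> HIT, frames=[2,1] (faults so far: 4)
  step 6: ref 2 -> HIT, frames=[2,1] (faults so far: 4)
  step 7: ref 4 -> FAULT, evict 1, frames=[2,4] (faults so far: 5)
  step 8: ref 1 -> FAULT, evict 2, frames=[1,4] (faults so far: 6)
  step 9: ref 4 -> HIT, frames=[1,4] (faults so far: 6)
  step 10: ref 4 -> HIT, frames=[1,4] (faults so far: 6)
  step 11: ref 4 -> HIT, frames=[1,4] (faults so far: 6)
  step 12: ref 2 -> FAULT, evict 1, frames=[2,4] (faults so far: 7)
  LRU total faults: 7
--- Optimal ---
  step 0: ref 1 -> FAULT, frames=[1,-] (faults so far: 1)
  step 1: ref 4 -> FAULT, frames=[1,4] (faults so far: 2)
  step 2: ref 2 -> FAULT, evict 4, frames=[1,2] (faults so far: 3)
  step 3: ref 1 -> HIT, frames=[1,2] (faults so far: 3)
  step 4: ref 1 -> HIT, frames=[1,2] (faults so far: 3)
  step 5: ref 1 -> HIT, frames=[1,2] (faults so far: 3)
  step 6: ref 2 -> HIT, frames=[1,2] (faults so far: 3)
  step 7: ref 4 -> FAULT, evict 2, frames=[1,4] (faults so far: 4)
  step 8: ref 1 -> HIT, frames=[1,4] (faults so far: 4)
  step 9: ref 4 -> HIT, frames=[1,4] (faults so far: 4)
  step 10: ref 4 -> HIT, frames=[1,4] (faults so far: 4)
  step 11: ref 4 -> HIT, frames=[1,4] (faults so far: 4)
  step 12: ref 2 -> FAULT, evict 1, frames=[2,4] (faults so far: 5)
  Optimal total faults: 5

Answer: 6 7 5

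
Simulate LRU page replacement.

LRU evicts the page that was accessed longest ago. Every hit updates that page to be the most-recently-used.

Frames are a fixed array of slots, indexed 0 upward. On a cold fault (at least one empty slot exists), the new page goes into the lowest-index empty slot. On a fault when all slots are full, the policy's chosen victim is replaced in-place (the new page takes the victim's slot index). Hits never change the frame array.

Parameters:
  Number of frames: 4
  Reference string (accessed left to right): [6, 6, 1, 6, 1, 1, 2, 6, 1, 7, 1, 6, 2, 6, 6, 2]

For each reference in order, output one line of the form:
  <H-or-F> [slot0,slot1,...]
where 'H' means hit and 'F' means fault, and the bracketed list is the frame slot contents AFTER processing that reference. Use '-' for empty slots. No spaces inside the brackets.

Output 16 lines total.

F [6,-,-,-]
H [6,-,-,-]
F [6,1,-,-]
H [6,1,-,-]
H [6,1,-,-]
H [6,1,-,-]
F [6,1,2,-]
H [6,1,2,-]
H [6,1,2,-]
F [6,1,2,7]
H [6,1,2,7]
H [6,1,2,7]
H [6,1,2,7]
H [6,1,2,7]
H [6,1,2,7]
H [6,1,2,7]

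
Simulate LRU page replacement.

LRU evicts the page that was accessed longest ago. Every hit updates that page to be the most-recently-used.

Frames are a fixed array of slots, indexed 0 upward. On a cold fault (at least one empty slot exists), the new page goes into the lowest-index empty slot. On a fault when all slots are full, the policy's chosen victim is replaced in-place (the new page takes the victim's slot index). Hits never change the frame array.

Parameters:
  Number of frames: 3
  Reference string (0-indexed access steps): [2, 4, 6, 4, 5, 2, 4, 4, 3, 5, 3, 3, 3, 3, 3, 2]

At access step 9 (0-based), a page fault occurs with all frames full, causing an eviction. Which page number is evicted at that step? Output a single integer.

Step 0: ref 2 -> FAULT, frames=[2,-,-]
Step 1: ref 4 -> FAULT, frames=[2,4,-]
Step 2: ref 6 -> FAULT, frames=[2,4,6]
Step 3: ref 4 -> HIT, frames=[2,4,6]
Step 4: ref 5 -> FAULT, evict 2, frames=[5,4,6]
Step 5: ref 2 -> FAULT, evict 6, frames=[5,4,2]
Step 6: ref 4 -> HIT, frames=[5,4,2]
Step 7: ref 4 -> HIT, frames=[5,4,2]
Step 8: ref 3 -> FAULT, evict 5, frames=[3,4,2]
Step 9: ref 5 -> FAULT, evict 2, frames=[3,4,5]
At step 9: evicted page 2

Answer: 2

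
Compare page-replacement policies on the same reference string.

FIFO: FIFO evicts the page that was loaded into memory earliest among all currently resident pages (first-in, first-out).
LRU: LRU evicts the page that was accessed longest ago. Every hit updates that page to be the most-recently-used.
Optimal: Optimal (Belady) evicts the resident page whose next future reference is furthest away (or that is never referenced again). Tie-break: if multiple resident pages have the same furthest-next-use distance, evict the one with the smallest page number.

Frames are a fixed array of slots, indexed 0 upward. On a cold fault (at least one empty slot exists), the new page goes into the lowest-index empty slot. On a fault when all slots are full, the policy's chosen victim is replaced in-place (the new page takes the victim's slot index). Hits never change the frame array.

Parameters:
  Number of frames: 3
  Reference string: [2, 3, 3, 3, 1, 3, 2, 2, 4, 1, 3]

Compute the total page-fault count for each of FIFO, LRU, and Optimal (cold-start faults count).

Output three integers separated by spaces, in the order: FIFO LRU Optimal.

--- FIFO ---
  step 0: ref 2 -> FAULT, frames=[2,-,-] (faults so far: 1)
  step 1: ref 3 -> FAULT, frames=[2,3,-] (faults so far: 2)
  step 2: ref 3 -> HIT, frames=[2,3,-] (faults so far: 2)
  step 3: ref 3 -> HIT, frames=[2,3,-] (faults so far: 2)
  step 4: ref 1 -> FAULT, frames=[2,3,1] (faults so far: 3)
  step 5: ref 3 -> HIT, frames=[2,3,1] (faults so far: 3)
  step 6: ref 2 -> HIT, frames=[2,3,1] (faults so far: 3)
  step 7: ref 2 -> HIT, frames=[2,3,1] (faults so far: 3)
  step 8: ref 4 -> FAULT, evict 2, frames=[4,3,1] (faults so far: 4)
  step 9: ref 1 -> HIT, frames=[4,3,1] (faults so far: 4)
  step 10: ref 3 -> HIT, frames=[4,3,1] (faults so far: 4)
  FIFO total faults: 4
--- LRU ---
  step 0: ref 2 -> FAULT, frames=[2,-,-] (faults so far: 1)
  step 1: ref 3 -> FAULT, frames=[2,3,-] (faults so far: 2)
  step 2: ref 3 -> HIT, frames=[2,3,-] (faults so far: 2)
  step 3: ref 3 -> HIT, frames=[2,3,-] (faults so far: 2)
  step 4: ref 1 -> FAULT, frames=[2,3,1] (faults so far: 3)
  step 5: ref 3 -> HIT, frames=[2,3,1] (faults so far: 3)
  step 6: ref 2 -> HIT, frames=[2,3,1] (faults so far: 3)
  step 7: ref 2 -> HIT, frames=[2,3,1] (faults so far: 3)
  step 8: ref 4 -> FAULT, evict 1, frames=[2,3,4] (faults so far: 4)
  step 9: ref 1 -> FAULT, evict 3, frames=[2,1,4] (faults so far: 5)
  step 10: ref 3 -> FAULT, evict 2, frames=[3,1,4] (faults so far: 6)
  LRU total faults: 6
--- Optimal ---
  step 0: ref 2 -> FAULT, frames=[2,-,-] (faults so far: 1)
  step 1: ref 3 -> FAULT, frames=[2,3,-] (faults so far: 2)
  step 2: ref 3 -> HIT, frames=[2,3,-] (faults so far: 2)
  step 3: ref 3 -> HIT, frames=[2,3,-] (faults so far: 2)
  step 4: ref 1 -> FAULT, frames=[2,3,1] (faults so far: 3)
  step 5: ref 3 -> HIT, frames=[2,3,1] (faults so far: 3)
  step 6: ref 2 -> HIT, frames=[2,3,1] (faults so far: 3)
  step 7: ref 2 -> HIT, frames=[2,3,1] (faults so far: 3)
  step 8: ref 4 -> FAULT, evict 2, frames=[4,3,1] (faults so far: 4)
  step 9: ref 1 -> HIT, frames=[4,3,1] (faults so far: 4)
  step 10: ref 3 -> HIT, frames=[4,3,1] (faults so far: 4)
  Optimal total faults: 4

Answer: 4 6 4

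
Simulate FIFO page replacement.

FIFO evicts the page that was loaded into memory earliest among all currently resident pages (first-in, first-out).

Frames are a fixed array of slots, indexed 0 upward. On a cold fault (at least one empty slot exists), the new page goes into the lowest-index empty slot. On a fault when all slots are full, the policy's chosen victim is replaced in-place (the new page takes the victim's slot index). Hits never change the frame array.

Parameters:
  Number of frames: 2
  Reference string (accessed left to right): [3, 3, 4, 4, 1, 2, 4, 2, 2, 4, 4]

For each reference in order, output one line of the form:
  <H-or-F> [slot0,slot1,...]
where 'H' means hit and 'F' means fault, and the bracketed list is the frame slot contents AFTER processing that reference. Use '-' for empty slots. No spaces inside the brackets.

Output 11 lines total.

F [3,-]
H [3,-]
F [3,4]
H [3,4]
F [1,4]
F [1,2]
F [4,2]
H [4,2]
H [4,2]
H [4,2]
H [4,2]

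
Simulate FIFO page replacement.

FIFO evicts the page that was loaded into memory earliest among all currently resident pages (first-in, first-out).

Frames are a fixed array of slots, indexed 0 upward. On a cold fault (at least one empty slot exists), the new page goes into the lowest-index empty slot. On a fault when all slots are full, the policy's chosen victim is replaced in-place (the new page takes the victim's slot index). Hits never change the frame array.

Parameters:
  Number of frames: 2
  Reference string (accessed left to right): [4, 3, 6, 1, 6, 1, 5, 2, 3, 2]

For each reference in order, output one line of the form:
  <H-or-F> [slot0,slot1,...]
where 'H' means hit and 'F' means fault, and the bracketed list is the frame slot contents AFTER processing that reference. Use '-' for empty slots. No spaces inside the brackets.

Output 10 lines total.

F [4,-]
F [4,3]
F [6,3]
F [6,1]
H [6,1]
H [6,1]
F [5,1]
F [5,2]
F [3,2]
H [3,2]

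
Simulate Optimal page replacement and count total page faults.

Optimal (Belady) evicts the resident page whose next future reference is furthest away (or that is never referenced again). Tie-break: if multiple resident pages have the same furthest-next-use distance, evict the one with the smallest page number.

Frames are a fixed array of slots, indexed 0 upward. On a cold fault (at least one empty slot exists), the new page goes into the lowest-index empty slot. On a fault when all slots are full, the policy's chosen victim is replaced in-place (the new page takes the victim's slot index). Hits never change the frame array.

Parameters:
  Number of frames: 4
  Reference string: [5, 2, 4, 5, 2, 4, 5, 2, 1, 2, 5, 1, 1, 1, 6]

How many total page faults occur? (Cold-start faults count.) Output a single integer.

Step 0: ref 5 → FAULT, frames=[5,-,-,-]
Step 1: ref 2 → FAULT, frames=[5,2,-,-]
Step 2: ref 4 → FAULT, frames=[5,2,4,-]
Step 3: ref 5 → HIT, frames=[5,2,4,-]
Step 4: ref 2 → HIT, frames=[5,2,4,-]
Step 5: ref 4 → HIT, frames=[5,2,4,-]
Step 6: ref 5 → HIT, frames=[5,2,4,-]
Step 7: ref 2 → HIT, frames=[5,2,4,-]
Step 8: ref 1 → FAULT, frames=[5,2,4,1]
Step 9: ref 2 → HIT, frames=[5,2,4,1]
Step 10: ref 5 → HIT, frames=[5,2,4,1]
Step 11: ref 1 → HIT, frames=[5,2,4,1]
Step 12: ref 1 → HIT, frames=[5,2,4,1]
Step 13: ref 1 → HIT, frames=[5,2,4,1]
Step 14: ref 6 → FAULT (evict 1), frames=[5,2,4,6]
Total faults: 5

Answer: 5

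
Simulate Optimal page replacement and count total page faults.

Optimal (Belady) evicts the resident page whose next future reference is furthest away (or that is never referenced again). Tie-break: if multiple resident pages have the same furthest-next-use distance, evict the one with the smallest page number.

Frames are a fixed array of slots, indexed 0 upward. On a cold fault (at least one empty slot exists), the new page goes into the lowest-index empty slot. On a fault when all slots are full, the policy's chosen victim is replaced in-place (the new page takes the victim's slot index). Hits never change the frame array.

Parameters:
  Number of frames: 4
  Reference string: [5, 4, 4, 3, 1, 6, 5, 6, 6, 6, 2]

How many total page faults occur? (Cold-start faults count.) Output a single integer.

Step 0: ref 5 → FAULT, frames=[5,-,-,-]
Step 1: ref 4 → FAULT, frames=[5,4,-,-]
Step 2: ref 4 → HIT, frames=[5,4,-,-]
Step 3: ref 3 → FAULT, frames=[5,4,3,-]
Step 4: ref 1 → FAULT, frames=[5,4,3,1]
Step 5: ref 6 → FAULT (evict 1), frames=[5,4,3,6]
Step 6: ref 5 → HIT, frames=[5,4,3,6]
Step 7: ref 6 → HIT, frames=[5,4,3,6]
Step 8: ref 6 → HIT, frames=[5,4,3,6]
Step 9: ref 6 → HIT, frames=[5,4,3,6]
Step 10: ref 2 → FAULT (evict 3), frames=[5,4,2,6]
Total faults: 6

Answer: 6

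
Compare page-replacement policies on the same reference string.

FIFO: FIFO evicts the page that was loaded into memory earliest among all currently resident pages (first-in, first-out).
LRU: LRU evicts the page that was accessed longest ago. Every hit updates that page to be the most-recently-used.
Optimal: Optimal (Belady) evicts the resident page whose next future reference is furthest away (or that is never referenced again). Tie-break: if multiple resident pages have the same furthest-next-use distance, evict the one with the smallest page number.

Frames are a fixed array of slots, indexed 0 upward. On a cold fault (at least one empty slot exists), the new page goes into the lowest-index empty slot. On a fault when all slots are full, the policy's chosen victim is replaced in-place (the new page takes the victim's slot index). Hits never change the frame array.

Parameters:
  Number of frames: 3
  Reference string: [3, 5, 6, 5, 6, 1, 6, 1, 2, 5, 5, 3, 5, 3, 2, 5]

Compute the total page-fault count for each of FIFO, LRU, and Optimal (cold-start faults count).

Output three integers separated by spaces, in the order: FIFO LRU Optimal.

--- FIFO ---
  step 0: ref 3 -> FAULT, frames=[3,-,-] (faults so far: 1)
  step 1: ref 5 -> FAULT, frames=[3,5,-] (faults so far: 2)
  step 2: ref 6 -> FAULT, frames=[3,5,6] (faults so far: 3)
  step 3: ref 5 -> HIT, frames=[3,5,6] (faults so far: 3)
  step 4: ref 6 -> HIT, frames=[3,5,6] (faults so far: 3)
  step 5: ref 1 -> FAULT, evict 3, frames=[1,5,6] (faults so far: 4)
  step 6: ref 6 -> HIT, frames=[1,5,6] (faults so far: 4)
  step 7: ref 1 -> HIT, frames=[1,5,6] (faults so far: 4)
  step 8: ref 2 -> FAULT, evict 5, frames=[1,2,6] (faults so far: 5)
  step 9: ref 5 -> FAULT, evict 6, frames=[1,2,5] (faults so far: 6)
  step 10: ref 5 -> HIT, frames=[1,2,5] (faults so far: 6)
  step 11: ref 3 -> FAULT, evict 1, frames=[3,2,5] (faults so far: 7)
  step 12: ref 5 -> HIT, frames=[3,2,5] (faults so far: 7)
  step 13: ref 3 -> HIT, frames=[3,2,5] (faults so far: 7)
  step 14: ref 2 -> HIT, frames=[3,2,5] (faults so far: 7)
  step 15: ref 5 -> HIT, frames=[3,2,5] (faults so far: 7)
  FIFO total faults: 7
--- LRU ---
  step 0: ref 3 -> FAULT, frames=[3,-,-] (faults so far: 1)
  step 1: ref 5 -> FAULT, frames=[3,5,-] (faults so far: 2)
  step 2: ref 6 -> FAULT, frames=[3,5,6] (faults so far: 3)
  step 3: ref 5 -> HIT, frames=[3,5,6] (faults so far: 3)
  step 4: ref 6 -> HIT, frames=[3,5,6] (faults so far: 3)
  step 5: ref 1 -> FAULT, evict 3, frames=[1,5,6] (faults so far: 4)
  step 6: ref 6 -> HIT, frames=[1,5,6] (faults so far: 4)
  step 7: ref 1 -> HIT, frames=[1,5,6] (faults so far: 4)
  step 8: ref 2 -> FAULT, evict 5, frames=[1,2,6] (faults so far: 5)
  step 9: ref 5 -> FAULT, evict 6, frames=[1,2,5] (faults so far: 6)
  step 10: ref 5 -> HIT, frames=[1,2,5] (faults so far: 6)
  step 11: ref 3 -> FAULT, evict 1, frames=[3,2,5] (faults so far: 7)
  step 12: ref 5 -> HIT, frames=[3,2,5] (faults so far: 7)
  step 13: ref 3 -> HIT, frames=[3,2,5] (faults so far: 7)
  step 14: ref 2 -> HIT, frames=[3,2,5] (faults so far: 7)
  step 15: ref 5 -> HIT, frames=[3,2,5] (faults so far: 7)
  LRU total faults: 7
--- Optimal ---
  step 0: ref 3 -> FAULT, frames=[3,-,-] (faults so far: 1)
  step 1: ref 5 -> FAULT, frames=[3,5,-] (faults so far: 2)
  step 2: ref 6 -> FAULT, frames=[3,5,6] (faults so far: 3)
  step 3: ref 5 -> HIT, frames=[3,5,6] (faults so far: 3)
  step 4: ref 6 -> HIT, frames=[3,5,6] (faults so far: 3)
  step 5: ref 1 -> FAULT, evict 3, frames=[1,5,6] (faults so far: 4)
  step 6: ref 6 -> HIT, frames=[1,5,6] (faults so far: 4)
  step 7: ref 1 -> HIT, frames=[1,5,6] (faults so far: 4)
  step 8: ref 2 -> FAULT, evict 1, frames=[2,5,6] (faults so far: 5)
  step 9: ref 5 -> HIT, frames=[2,5,6] (faults so far: 5)
  step 10: ref 5 -> HIT, frames=[2,5,6] (faults so far: 5)
  step 11: ref 3 -> FAULT, evict 6, frames=[2,5,3] (faults so far: 6)
  step 12: ref 5 -> HIT, frames=[2,5,3] (faults so far: 6)
  step 13: ref 3 -> HIT, frames=[2,5,3] (faults so far: 6)
  step 14: ref 2 -> HIT, frames=[2,5,3] (faults so far: 6)
  step 15: ref 5 -> HIT, frames=[2,5,3] (faults so far: 6)
  Optimal total faults: 6

Answer: 7 7 6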